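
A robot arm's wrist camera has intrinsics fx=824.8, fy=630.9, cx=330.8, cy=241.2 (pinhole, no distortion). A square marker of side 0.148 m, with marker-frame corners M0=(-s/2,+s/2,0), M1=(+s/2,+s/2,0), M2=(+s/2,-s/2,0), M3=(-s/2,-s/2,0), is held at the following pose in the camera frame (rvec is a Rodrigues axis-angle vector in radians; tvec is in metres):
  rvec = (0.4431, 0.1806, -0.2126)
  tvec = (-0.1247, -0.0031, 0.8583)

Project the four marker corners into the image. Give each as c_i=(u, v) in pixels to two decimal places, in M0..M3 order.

Intrinsics K: fx=824.8, fy=630.9, cx=330.8, cy=241.2
Marker side s = 0.148 m; corners in marker frame (Z=0):
  M0 = (-0.0740, +0.0740, 0)
  M1 = (+0.0740, +0.0740, 0)
  M2 = (+0.0740, -0.0740, 0)
  M3 = (-0.0740, -0.0740, 0)
rvec = (0.4431, 0.1806, -0.2126), |rvec| = θ = 0.52360 rad = 30.000°
Rodrigues: sinθ=0.50000, 1−cosθ=0.13397; R = I + sinθ·[k]× + (1−cosθ)·[k]×²:
    [+0.96197 +0.24212 +0.12643]
    [-0.16391 +0.88197 -0.44189]
    [-0.21850 +0.40437 +0.88811]
t = (-0.1247, -0.0031, 0.8583) m
M0: Pc = R·M0+t = (-0.17797, +0.07429, +0.90439); u = 824.8·(-0.17797)/0.90439 + 330.8 = 168.4935, v = 630.9·(+0.07429)/0.90439 + 241.2 = 293.0279
M1: Pc = R·M1+t = (-0.03560, +0.05004, +0.87205); u = 824.8·(-0.03560)/0.87205 + 330.8 = 297.1321, v = 630.9·(+0.05004)/0.87205 + 241.2 = 277.3992
M2: Pc = R·M2+t = (-0.07143, -0.08049, +0.81221); u = 824.8·(-0.07143)/0.81221 + 330.8 = 258.2614, v = 630.9·(-0.08049)/0.81221 + 241.2 = 178.6738
M3: Pc = R·M3+t = (-0.21380, -0.05624, +0.84455); u = 824.8·(-0.21380)/0.84455 + 330.8 = 121.9955, v = 630.9·(-0.05624)/0.84455 + 241.2 = 199.1901

c0=(168.49, 293.03) c1=(297.13, 277.40) c2=(258.26, 178.67) c3=(122.00, 199.19)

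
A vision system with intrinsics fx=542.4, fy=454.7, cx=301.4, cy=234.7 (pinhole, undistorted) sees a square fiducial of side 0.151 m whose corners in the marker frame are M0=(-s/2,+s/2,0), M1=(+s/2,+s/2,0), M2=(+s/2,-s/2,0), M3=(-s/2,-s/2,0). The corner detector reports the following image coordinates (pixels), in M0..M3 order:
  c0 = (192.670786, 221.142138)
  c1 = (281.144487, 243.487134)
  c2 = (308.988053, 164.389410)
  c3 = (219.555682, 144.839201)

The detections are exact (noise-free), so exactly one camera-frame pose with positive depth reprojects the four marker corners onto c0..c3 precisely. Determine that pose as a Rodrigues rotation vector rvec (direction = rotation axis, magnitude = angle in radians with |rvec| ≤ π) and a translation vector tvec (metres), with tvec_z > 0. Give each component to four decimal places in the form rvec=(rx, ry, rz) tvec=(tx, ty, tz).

Intrinsics K: fx=542.4, fy=454.7, cx=301.4, cy=234.7
Marker side s = 0.151 m; corners in marker frame (Z=0):
  M0 = (-0.0755, +0.0755, 0)
  M1 = (+0.0755, +0.0755, 0)
  M2 = (+0.0755, -0.0755, 0)
  M3 = (-0.0755, -0.0755, 0)
Detected image corners:
  c0 = (192.670786, 221.142138) px
  c1 = (281.144487, 243.487134) px
  c2 = (308.988053, 164.389410) px
  c3 = (219.555682, 144.839201) px
Planar DLT: solve 8×8 A·h = b for H (H[2,2]=1):
  H  [+529.52076 -181.60392 +249.79328]
  H  [+92.73237 +514.06529 +193.27132]
  H  [-0.23773 -0.00176 +1.00000]
B = K⁻¹H; ‖b₁‖=1.179690, ‖b₂‖=1.179690; λ = 2/(‖b₁‖+‖b₂‖) = 0.847680, sign → tz>0 ⇒ λ=+0.847680
r₁ = λ·B[:,0] = (+0.93953,+0.27689,-0.20152); r₂ = λ·B[:,1] = (-0.28299,+0.95912,-0.00149)
r₃ = r₁×r₂ = (+0.19287,+0.05843,+0.97948); SVD([r₁ r₂ r₃]) → R = UVᵀ:
  R  [+0.93953 -0.28299 +0.19287]
  R  [+0.27689 +0.95912 +0.05843]
  R  [-0.20152 -0.00149 +0.97948]
t = (-0.08065, -0.07723, +0.84768) m
tr R = 2.878138; θ = arccos((tr R − 1)/2) = 0.350885 rad = 20.104°
axis k = ((R−Rᵀ)₃₂, (R−Rᵀ)₁₃, (R−Rᵀ)₂₁) / (2 sinθ) = (-0.087161, +0.573688, +0.814423)
rvec = θ·k = (-0.030584, +0.201299, +0.285769)

rvec=(-0.0306, 0.2013, 0.2858) tvec=(-0.0807, -0.0772, 0.8477)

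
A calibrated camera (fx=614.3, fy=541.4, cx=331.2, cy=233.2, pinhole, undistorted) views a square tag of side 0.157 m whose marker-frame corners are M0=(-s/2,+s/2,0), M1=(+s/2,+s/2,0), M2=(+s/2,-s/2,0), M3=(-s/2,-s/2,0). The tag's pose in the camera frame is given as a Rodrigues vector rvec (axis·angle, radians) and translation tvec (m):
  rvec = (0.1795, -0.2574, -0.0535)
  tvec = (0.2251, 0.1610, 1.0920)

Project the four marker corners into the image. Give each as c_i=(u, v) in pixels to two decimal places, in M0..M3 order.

Intrinsics K: fx=614.3, fy=541.4, cx=331.2, cy=233.2
Marker side s = 0.157 m; corners in marker frame (Z=0):
  M0 = (-0.0785, +0.0785, 0)
  M1 = (+0.0785, +0.0785, 0)
  M2 = (+0.0785, -0.0785, 0)
  M3 = (-0.0785, -0.0785, 0)
rvec = (0.1795, -0.2574, -0.0535), |rvec| = θ = 0.31834 rad = 18.239°
Rodrigues: sinθ=0.31299, 1−cosθ=0.05024; R = I + sinθ·[k]× + (1−cosθ)·[k]×²:
    [+0.96573 +0.02969 -0.25784]
    [-0.07551 +0.98261 -0.16966]
    [+0.24831 +0.18331 +0.95118]
t = (0.2251, 0.1610, 1.0920) m
M0: Pc = R·M0+t = (+0.15162, +0.24406, +1.08690); u = 614.3·(+0.15162)/1.08690 + 331.2 = 416.8942, v = 541.4·(+0.24406)/1.08690 + 233.2 = 354.7710
M1: Pc = R·M1+t = (+0.30324, +0.23221, +1.12588); u = 614.3·(+0.30324)/1.12588 + 331.2 = 496.6532, v = 541.4·(+0.23221)/1.12588 + 233.2 = 344.8608
M2: Pc = R·M2+t = (+0.29858, +0.07794, +1.09710); u = 614.3·(+0.29858)/1.09710 + 331.2 = 498.3832, v = 541.4·(+0.07794)/1.09710 + 233.2 = 271.6610
M3: Pc = R·M3+t = (+0.14696, +0.08979, +1.05812); u = 614.3·(+0.14696)/1.05812 + 331.2 = 416.5185, v = 541.4·(+0.08979)/1.05812 + 233.2 = 279.1437

c0=(416.89, 354.77) c1=(496.65, 344.86) c2=(498.38, 271.66) c3=(416.52, 279.14)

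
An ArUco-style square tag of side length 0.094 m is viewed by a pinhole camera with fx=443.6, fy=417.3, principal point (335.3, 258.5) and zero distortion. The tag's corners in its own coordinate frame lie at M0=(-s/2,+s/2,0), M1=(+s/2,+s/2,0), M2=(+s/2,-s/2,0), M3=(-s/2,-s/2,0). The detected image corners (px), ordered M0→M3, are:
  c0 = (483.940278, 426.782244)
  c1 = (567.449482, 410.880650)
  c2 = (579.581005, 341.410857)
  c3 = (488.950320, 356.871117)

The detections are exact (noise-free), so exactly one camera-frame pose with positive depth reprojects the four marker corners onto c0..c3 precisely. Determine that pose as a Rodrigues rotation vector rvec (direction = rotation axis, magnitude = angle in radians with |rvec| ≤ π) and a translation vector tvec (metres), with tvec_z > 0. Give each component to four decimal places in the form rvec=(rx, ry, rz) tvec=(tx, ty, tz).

rvec=(0.4048, -0.1481, -0.1167) tvec=(0.1961, 0.1356, 0.4461)

Intrinsics K: fx=443.6, fy=417.3, cx=335.3, cy=258.5
Marker side s = 0.094 m; corners in marker frame (Z=0):
  M0 = (-0.0470, +0.0470, 0)
  M1 = (+0.0470, +0.0470, 0)
  M2 = (+0.0470, -0.0470, 0)
  M3 = (-0.0470, -0.0470, 0)
Detected image corners:
  c0 = (483.940278, 426.782244) px
  c1 = (567.449482, 410.880650) px
  c2 = (579.581005, 341.410857) px
  c3 = (488.950320, 356.871117) px
Planar DLT: solve 8×8 A·h = b for H (H[2,2]=1):
  H  [+1067.30399 +383.52282 +530.35033]
  H  [-63.58185 +1085.64034 +385.35543]
  H  [+0.26911 +0.89660 +1.00000]
B = K⁻¹H; ‖b₁‖=2.241795, ‖b₂‖=2.241795; λ = 2/(‖b₁‖+‖b₂‖) = 0.446071, sign → tz>0 ⇒ λ=+0.446071
r₁ = λ·B[:,0] = (+0.98251,-0.14233,+0.12004); r₂ = λ·B[:,1] = (+0.08335,+0.91274,+0.39995)
r₃ = r₁×r₂ = (-0.16649,-0.38295,+0.90864); SVD([r₁ r₂ r₃]) → R = UVᵀ:
  R  [+0.98251 +0.08335 -0.16649]
  R  [-0.14233 +0.91274 -0.38295]
  R  [+0.12004 +0.39995 +0.90864]
t = (+0.19614, +0.13560, +0.44607) m
tr R = 2.803896; θ = arccos((tr R − 1)/2) = 0.446537 rad = 25.585°
axis k = ((R−Rᵀ)₃₂, (R−Rᵀ)₁₃, (R−Rᵀ)₂₁) / (2 sinθ) = (+0.906454, -0.331757, -0.261300)
rvec = θ·k = (+0.404765, -0.148142, -0.116680)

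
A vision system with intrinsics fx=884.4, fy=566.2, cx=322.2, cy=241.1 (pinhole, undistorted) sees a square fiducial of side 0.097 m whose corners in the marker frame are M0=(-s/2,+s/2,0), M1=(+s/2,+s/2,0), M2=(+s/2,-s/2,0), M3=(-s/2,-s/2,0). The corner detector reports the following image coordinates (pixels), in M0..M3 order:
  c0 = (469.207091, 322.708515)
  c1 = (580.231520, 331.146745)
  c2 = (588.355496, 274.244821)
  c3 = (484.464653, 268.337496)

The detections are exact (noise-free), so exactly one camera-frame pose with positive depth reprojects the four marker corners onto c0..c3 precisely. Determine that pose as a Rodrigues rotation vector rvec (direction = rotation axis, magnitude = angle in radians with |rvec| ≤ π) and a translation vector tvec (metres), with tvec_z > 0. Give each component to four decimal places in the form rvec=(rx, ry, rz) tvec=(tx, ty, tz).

rvec=(-0.6774, 0.2736, 0.1794) tvec=(0.1916, 0.0821, 0.8162)

Intrinsics K: fx=884.4, fy=566.2, cx=322.2, cy=241.1
Marker side s = 0.097 m; corners in marker frame (Z=0):
  M0 = (-0.0485, +0.0485, 0)
  M1 = (+0.0485, +0.0485, 0)
  M2 = (+0.0485, -0.0485, 0)
  M3 = (-0.0485, -0.0485, 0)
Detected image corners:
  c0 = (469.207091, 322.708515) px
  c1 = (580.231520, 331.146745) px
  c2 = (588.355496, 274.244821) px
  c3 = (484.464653, 268.337496) px
Planar DLT: solve 8×8 A·h = b for H (H[2,2]=1):
  H  [+907.30567 -505.97526 +529.79187]
  H  [-38.81961 +356.41073 +298.06561]
  H  [-0.37547 -0.72523 +1.00000]
B = K⁻¹H; ‖b₁‖=1.225220, ‖b₂‖=1.225220; λ = 2/(‖b₁‖+‖b₂‖) = 0.816180, sign → tz>0 ⇒ λ=+0.816180
r₁ = λ·B[:,0] = (+0.94896,+0.07454,-0.30645); r₂ = λ·B[:,1] = (-0.25130,+0.76582,-0.59192)
r₃ = r₁×r₂ = (+0.19057,+0.63872,+0.74547); SVD([r₁ r₂ r₃]) → R = UVᵀ:
  R  [+0.94896 -0.25130 +0.19057]
  R  [+0.07454 +0.76582 +0.63872]
  R  [-0.30645 -0.59192 +0.74547]
t = (+0.19158, +0.08212, +0.81618) m
tr R = 2.460248; θ = arccos((tr R − 1)/2) = 0.752293 rad = 43.103°
axis k = ((R−Rᵀ)₃₂, (R−Rᵀ)₁₃, (R−Rᵀ)₂₁) / (2 sinθ) = (-0.900494, +0.363683, +0.238423)
rvec = θ·k = (-0.677435, +0.273596, +0.179364)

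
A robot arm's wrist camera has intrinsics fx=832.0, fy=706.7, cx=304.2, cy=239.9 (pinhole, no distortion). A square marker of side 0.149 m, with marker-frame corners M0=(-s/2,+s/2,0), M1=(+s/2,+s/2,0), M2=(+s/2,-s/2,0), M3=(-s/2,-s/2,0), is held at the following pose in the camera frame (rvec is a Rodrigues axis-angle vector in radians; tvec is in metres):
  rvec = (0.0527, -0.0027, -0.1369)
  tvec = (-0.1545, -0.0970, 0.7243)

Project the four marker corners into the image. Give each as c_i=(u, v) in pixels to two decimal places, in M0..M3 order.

c0=(54.99, 227.16) c1=(223.60, 207.42) c2=(199.26, 62.45) c3=(28.82, 82.43)

Intrinsics K: fx=832.0, fy=706.7, cx=304.2, cy=239.9
Marker side s = 0.149 m; corners in marker frame (Z=0):
  M0 = (-0.0745, +0.0745, 0)
  M1 = (+0.0745, +0.0745, 0)
  M2 = (+0.0745, -0.0745, 0)
  M3 = (-0.0745, -0.0745, 0)
rvec = (0.0527, -0.0027, -0.1369), |rvec| = θ = 0.14672 rad = 8.406°
Rodrigues: sinθ=0.14619, 1−cosθ=0.01074; R = I + sinθ·[k]× + (1−cosθ)·[k]×²:
    [+0.99064 +0.13634 -0.00629]
    [-0.13648 +0.98926 -0.05233]
    [-0.00091 +0.05270 +0.99861]
t = (-0.1545, -0.0970, 0.7243) m
M0: Pc = R·M0+t = (-0.21815, -0.01313, +0.72829); u = 832.0·(-0.21815)/0.72829 + 304.2 = 54.9912, v = 706.7·(-0.01313)/0.72829 + 239.9 = 227.1570
M1: Pc = R·M1+t = (-0.07054, -0.03347, +0.72816); u = 832.0·(-0.07054)/0.72816 + 304.2 = 223.6004, v = 706.7·(-0.03347)/0.72816 + 239.9 = 207.4183
M2: Pc = R·M2+t = (-0.09085, -0.18087, +0.72031); u = 832.0·(-0.09085)/0.72031 + 304.2 = 199.2574, v = 706.7·(-0.18087)/0.72031 + 239.9 = 62.4489
M3: Pc = R·M3+t = (-0.23846, -0.16053, +0.72044); u = 832.0·(-0.23846)/0.72044 + 304.2 = 28.8152, v = 706.7·(-0.16053)/0.72044 + 239.9 = 82.4300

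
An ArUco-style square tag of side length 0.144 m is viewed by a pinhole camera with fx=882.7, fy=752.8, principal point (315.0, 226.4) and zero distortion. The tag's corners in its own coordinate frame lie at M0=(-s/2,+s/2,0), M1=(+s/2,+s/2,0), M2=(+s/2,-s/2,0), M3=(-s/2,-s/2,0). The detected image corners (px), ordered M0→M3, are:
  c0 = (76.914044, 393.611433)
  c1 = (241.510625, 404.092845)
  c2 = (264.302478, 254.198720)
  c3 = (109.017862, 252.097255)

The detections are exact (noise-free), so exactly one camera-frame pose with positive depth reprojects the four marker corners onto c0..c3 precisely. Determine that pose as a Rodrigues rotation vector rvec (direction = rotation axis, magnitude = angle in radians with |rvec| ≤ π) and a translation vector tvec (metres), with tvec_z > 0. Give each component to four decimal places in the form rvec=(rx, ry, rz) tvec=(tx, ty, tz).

rvec=(-0.3624, 0.2761, 0.0559) tvec=(-0.1188, 0.0940, 0.7291)

Intrinsics K: fx=882.7, fy=752.8, cx=315.0, cy=226.4
Marker side s = 0.144 m; corners in marker frame (Z=0):
  M0 = (-0.0720, +0.0720, 0)
  M1 = (+0.0720, +0.0720, 0)
  M2 = (+0.0720, -0.0720, 0)
  M3 = (-0.0720, -0.0720, 0)
Detected image corners:
  c0 = (76.914044, 393.611433) px
  c1 = (241.510625, 404.092845) px
  c2 = (264.302478, 254.198720) px
  c3 = (109.017862, 252.097255) px
Planar DLT: solve 8×8 A·h = b for H (H[2,2]=1):
  H  [+1044.04034 -272.66523 +171.21707]
  H  [-80.88963 +858.02253 +323.45214]
  H  [-0.37913 -0.46938 +1.00000]
B = K⁻¹H; ‖b₁‖=1.371536, ‖b₂‖=1.371536; λ = 2/(‖b₁‖+‖b₂‖) = 0.729110, sign → tz>0 ⇒ λ=+0.729110
r₁ = λ·B[:,0] = (+0.96102,+0.00479,-0.27643); r₂ = λ·B[:,1] = (-0.10309,+0.93394,-0.34223)
r₃ = r₁×r₂ = (+0.25653,+0.35739,+0.89804); SVD([r₁ r₂ r₃]) → R = UVᵀ:
  R  [+0.96102 -0.10309 +0.25653]
  R  [+0.00479 +0.93394 +0.35739]
  R  [-0.27643 -0.34223 +0.89804]
t = (-0.11876, +0.09400, +0.72911) m
tr R = 2.793002; θ = arccos((tr R − 1)/2) = 0.458989 rad = 26.298°
axis k = ((R−Rᵀ)₃₂, (R−Rᵀ)₁₃, (R−Rᵀ)₂₁) / (2 sinθ) = (-0.789559, +0.601475, +0.121753)
rvec = θ·k = (-0.362399, +0.276070, +0.055883)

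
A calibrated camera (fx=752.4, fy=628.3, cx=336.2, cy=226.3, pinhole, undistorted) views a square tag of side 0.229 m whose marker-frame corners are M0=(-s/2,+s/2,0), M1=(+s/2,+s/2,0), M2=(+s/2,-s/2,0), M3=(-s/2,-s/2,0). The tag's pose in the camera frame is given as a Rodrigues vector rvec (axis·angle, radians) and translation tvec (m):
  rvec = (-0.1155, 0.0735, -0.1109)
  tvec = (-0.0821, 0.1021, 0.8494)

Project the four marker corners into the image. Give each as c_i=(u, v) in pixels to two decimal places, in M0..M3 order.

c0=(172.55, 396.34) c1=(375.76, 379.57) c2=(353.13, 208.63) c3=(156.68, 227.87)

Intrinsics K: fx=752.4, fy=628.3, cx=336.2, cy=226.3
Marker side s = 0.229 m; corners in marker frame (Z=0):
  M0 = (-0.1145, +0.1145, 0)
  M1 = (+0.1145, +0.1145, 0)
  M2 = (+0.1145, -0.1145, 0)
  M3 = (-0.1145, -0.1145, 0)
rvec = (-0.1155, 0.0735, -0.1109), |rvec| = θ = 0.17619 rad = 10.095°
Rodrigues: sinθ=0.17528, 1−cosθ=0.01548; R = I + sinθ·[k]× + (1−cosθ)·[k]×²:
    [+0.99117 +0.10609 +0.07951]
    [-0.11456 +0.98721 +0.11084]
    [-0.06673 -0.11897 +0.99065]
t = (-0.0821, 0.1021, 0.8494) m
M0: Pc = R·M0+t = (-0.18344, +0.22825, +0.84342); u = 752.4·(-0.18344)/0.84342 + 336.2 = 172.5549, v = 628.3·(+0.22825)/0.84342 + 226.3 = 396.3359
M1: Pc = R·M1+t = (+0.04354, +0.20202, +0.82814); u = 752.4·(+0.04354)/0.82814 + 336.2 = 375.7553, v = 628.3·(+0.20202)/0.82814 + 226.3 = 379.5697
M2: Pc = R·M2+t = (+0.01924, -0.02405, +0.85538); u = 752.4·(+0.01924)/0.85538 + 336.2 = 353.1250, v = 628.3·(-0.02405)/0.85538 + 226.3 = 208.6323
M3: Pc = R·M3+t = (-0.20774, +0.00218, +0.87066); u = 752.4·(-0.20774)/0.87066 + 336.2 = 156.6801, v = 628.3·(+0.00218)/0.87066 + 226.3 = 227.8741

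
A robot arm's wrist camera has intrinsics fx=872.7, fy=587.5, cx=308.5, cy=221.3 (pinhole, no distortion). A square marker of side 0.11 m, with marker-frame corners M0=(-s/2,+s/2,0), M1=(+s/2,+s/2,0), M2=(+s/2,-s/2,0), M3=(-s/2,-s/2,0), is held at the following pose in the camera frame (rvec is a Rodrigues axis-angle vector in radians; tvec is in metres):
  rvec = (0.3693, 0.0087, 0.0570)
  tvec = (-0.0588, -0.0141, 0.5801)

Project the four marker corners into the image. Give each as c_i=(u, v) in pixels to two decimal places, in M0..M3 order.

c0=(138.74, 254.56) c1=(298.52, 260.71) c2=(307.07, 156.13) c3=(135.98, 149.50)

Intrinsics K: fx=872.7, fy=587.5, cx=308.5, cy=221.3
Marker side s = 0.11 m; corners in marker frame (Z=0):
  M0 = (-0.0550, +0.0550, 0)
  M1 = (+0.0550, +0.0550, 0)
  M2 = (+0.0550, -0.0550, 0)
  M3 = (-0.0550, -0.0550, 0)
rvec = (0.3693, 0.0087, 0.0570), |rvec| = θ = 0.37377 rad = 21.416°
Rodrigues: sinθ=0.36513, 1−cosθ=0.06904; R = I + sinθ·[k]× + (1−cosθ)·[k]×²:
    [+0.99836 -0.05409 +0.01890]
    [+0.05727 +0.93099 -0.36052]
    [+0.00190 +0.36101 +0.93256]
t = (-0.0588, -0.0141, 0.5801) m
M0: Pc = R·M0+t = (-0.11668, +0.03395, +0.59985); u = 872.7·(-0.11668)/0.59985 + 308.5 = 138.7397, v = 587.5·(+0.03395)/0.59985 + 221.3 = 254.5557
M1: Pc = R·M1+t = (-0.00687, +0.04025, +0.60006); u = 872.7·(-0.00687)/0.60006 + 308.5 = 298.5151, v = 587.5·(+0.04025)/0.60006 + 221.3 = 260.7119
M2: Pc = R·M2+t = (-0.00092, -0.06215, +0.56035); u = 872.7·(-0.00092)/0.56035 + 308.5 = 307.0747, v = 587.5·(-0.06215)/0.56035 + 221.3 = 156.1336
M3: Pc = R·M3+t = (-0.11073, -0.06845, +0.56014); u = 872.7·(-0.11073)/0.56014 + 308.5 = 135.9753, v = 587.5·(-0.06845)/0.56014 + 221.3 = 149.5019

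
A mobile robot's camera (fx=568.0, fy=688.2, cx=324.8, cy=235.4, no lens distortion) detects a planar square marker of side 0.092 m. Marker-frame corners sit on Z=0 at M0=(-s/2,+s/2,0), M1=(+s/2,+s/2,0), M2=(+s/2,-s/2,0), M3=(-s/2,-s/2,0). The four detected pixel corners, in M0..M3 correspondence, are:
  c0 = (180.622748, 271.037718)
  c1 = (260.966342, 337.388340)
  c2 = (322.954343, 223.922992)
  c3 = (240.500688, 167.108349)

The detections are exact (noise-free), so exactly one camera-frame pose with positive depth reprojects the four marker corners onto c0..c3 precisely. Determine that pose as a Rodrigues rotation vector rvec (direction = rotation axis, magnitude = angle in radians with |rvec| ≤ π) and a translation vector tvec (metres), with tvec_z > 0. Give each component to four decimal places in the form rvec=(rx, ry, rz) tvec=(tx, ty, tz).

rvec=(-0.2549, 0.3374, 0.5455) tvec=(-0.0635, 0.0089, 0.4836)

Intrinsics K: fx=568.0, fy=688.2, cx=324.8, cy=235.4
Marker side s = 0.092 m; corners in marker frame (Z=0):
  M0 = (-0.0460, +0.0460, 0)
  M1 = (+0.0460, +0.0460, 0)
  M2 = (+0.0460, -0.0460, 0)
  M3 = (-0.0460, -0.0460, 0)
Detected image corners:
  c0 = (180.622748, 271.037718) px
  c1 = (260.966342, 337.388340) px
  c2 = (322.954343, 223.922992) px
  c3 = (240.500688, 167.108349) px
Planar DLT: solve 8×8 A·h = b for H (H[2,2]=1):
  H  [+688.51790 -738.13293 +250.22275]
  H  [+473.33514 +1103.82282 +247.99866]
  H  [-0.78170 -0.30339 +1.00000]
B = K⁻¹H; ‖b₁‖=2.067913, ‖b₂‖=2.067913; λ = 2/(‖b₁‖+‖b₂‖) = 0.483579, sign → tz>0 ⇒ λ=+0.483579
r₁ = λ·B[:,0] = (+0.80234,+0.46190,-0.37801); r₂ = λ·B[:,1] = (-0.54453,+0.82581,-0.14671)
r₃ = r₁×r₂ = (+0.24440,+0.32355,+0.91410); SVD([r₁ r₂ r₃]) → R = UVᵀ:
  R  [+0.80234 -0.54453 +0.24440]
  R  [+0.46190 +0.82581 +0.32355]
  R  [-0.37801 -0.14671 +0.91410]
t = (-0.06349, +0.00885, +0.48358) m
tr R = 2.542255; θ = arccos((tr R − 1)/2) = 0.690186 rad = 39.545°
axis k = ((R−Rᵀ)₃₂, (R−Rᵀ)₁₃, (R−Rᵀ)₂₁) / (2 sinθ) = (-0.369312, +0.488794, +0.790373)
rvec = θ·k = (-0.254894, +0.337359, +0.545504)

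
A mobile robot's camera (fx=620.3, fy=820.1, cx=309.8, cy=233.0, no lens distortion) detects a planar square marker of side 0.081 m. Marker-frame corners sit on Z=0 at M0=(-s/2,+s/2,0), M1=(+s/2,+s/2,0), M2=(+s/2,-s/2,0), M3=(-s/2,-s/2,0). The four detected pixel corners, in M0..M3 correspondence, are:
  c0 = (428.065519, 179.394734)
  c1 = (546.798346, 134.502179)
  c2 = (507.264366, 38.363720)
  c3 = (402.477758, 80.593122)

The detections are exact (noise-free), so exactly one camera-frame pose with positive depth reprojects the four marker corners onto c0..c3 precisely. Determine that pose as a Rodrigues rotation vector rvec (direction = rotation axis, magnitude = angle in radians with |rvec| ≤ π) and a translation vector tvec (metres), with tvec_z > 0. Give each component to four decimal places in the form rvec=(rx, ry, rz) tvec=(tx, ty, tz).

Intrinsics K: fx=620.3, fy=820.1, cx=309.8, cy=233.0
Marker side s = 0.081 m; corners in marker frame (Z=0):
  M0 = (-0.0405, +0.0405, 0)
  M1 = (+0.0405, +0.0405, 0)
  M2 = (+0.0405, -0.0405, 0)
  M3 = (-0.0405, -0.0405, 0)
Detected image corners:
  c0 = (428.065519, 179.394734) px
  c1 = (546.798346, 134.502179) px
  c2 = (507.264366, 38.363720) px
  c3 = (402.477758, 80.593122) px
Planar DLT: solve 8×8 A·h = b for H (H[2,2]=1):
  H  [+1228.29050 -282.29290 +469.49216]
  H  [-570.45016 +1046.62522 +105.62547]
  H  [-0.31074 -1.45005 +1.00000]
B = K⁻¹H; ‖b₁‖=2.241670, ‖b₂‖=2.241670; λ = 2/(‖b₁‖+‖b₂‖) = 0.446096, sign → tz>0 ⇒ λ=+0.446096
r₁ = λ·B[:,0] = (+0.95257,-0.27092,-0.13862); r₂ = λ·B[:,1] = (+0.12005,+0.75310,-0.64686)
r₃ = r₁×r₂ = (+0.27964,+0.59954,+0.74990); SVD([r₁ r₂ r₃]) → R = UVᵀ:
  R  [+0.95257 +0.12005 +0.27964]
  R  [-0.27092 +0.75310 +0.59954]
  R  [-0.13862 -0.64686 +0.74990]
t = (+0.11484, -0.06929, +0.44610) m
tr R = 2.455569; θ = arccos((tr R − 1)/2) = 0.755711 rad = 43.299°
axis k = ((R−Rᵀ)₃₂, (R−Rᵀ)₁₃, (R−Rᵀ)₂₁) / (2 sinθ) = (-0.908716, +0.304937, -0.285043)
rvec = θ·k = (-0.686726, +0.230444, -0.215410)

rvec=(-0.6867, 0.2304, -0.2154) tvec=(0.1148, -0.0693, 0.4461)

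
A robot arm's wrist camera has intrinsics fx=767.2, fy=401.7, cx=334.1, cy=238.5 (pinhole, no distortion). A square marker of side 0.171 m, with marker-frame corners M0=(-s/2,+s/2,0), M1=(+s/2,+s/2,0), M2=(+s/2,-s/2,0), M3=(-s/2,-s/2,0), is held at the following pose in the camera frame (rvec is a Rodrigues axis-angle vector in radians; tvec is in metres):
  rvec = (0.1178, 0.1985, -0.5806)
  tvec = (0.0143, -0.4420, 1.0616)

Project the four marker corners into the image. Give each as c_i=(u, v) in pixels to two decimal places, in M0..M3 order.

c0=(328.32, 117.98) c1=(430.53, 78.77) c2=(361.28, 22.42) c3=(260.59, 63.92)

Intrinsics K: fx=767.2, fy=401.7, cx=334.1, cy=238.5
Marker side s = 0.171 m; corners in marker frame (Z=0):
  M0 = (-0.0855, +0.0855, 0)
  M1 = (+0.0855, +0.0855, 0)
  M2 = (+0.0855, -0.0855, 0)
  M3 = (-0.0855, -0.0855, 0)
rvec = (0.1178, 0.1985, -0.5806), |rvec| = θ = 0.62480 rad = 35.798°
Rodrigues: sinθ=0.58494, 1−cosθ=0.18892; R = I + sinθ·[k]× + (1−cosθ)·[k]×²:
    [+0.81780 +0.55487 +0.15274]
    [-0.53224 +0.83015 -0.16606]
    [-0.21893 +0.05451 +0.97422]
t = (0.0143, -0.4420, 1.0616) m
M0: Pc = R·M0+t = (-0.00818, -0.32552, +1.08498); u = 767.2·(-0.00818)/1.08498 + 334.1 = 328.3158, v = 401.7·(-0.32552)/1.08498 + 238.5 = 117.9818
M1: Pc = R·M1+t = (+0.13166, -0.41653, +1.04754); u = 767.2·(+0.13166)/1.04754 + 334.1 = 430.5275, v = 401.7·(-0.41653)/1.04754 + 238.5 = 78.7741
M2: Pc = R·M2+t = (+0.03678, -0.55848, +1.03822); u = 767.2·(+0.03678)/1.03822 + 334.1 = 361.2788, v = 401.7·(-0.55848)/1.03822 + 238.5 = 22.4158
M3: Pc = R·M3+t = (-0.10306, -0.46747, +1.07566); u = 767.2·(-0.10306)/1.07566 + 334.1 = 260.5916, v = 401.7·(-0.46747)/1.07566 + 238.5 = 63.9249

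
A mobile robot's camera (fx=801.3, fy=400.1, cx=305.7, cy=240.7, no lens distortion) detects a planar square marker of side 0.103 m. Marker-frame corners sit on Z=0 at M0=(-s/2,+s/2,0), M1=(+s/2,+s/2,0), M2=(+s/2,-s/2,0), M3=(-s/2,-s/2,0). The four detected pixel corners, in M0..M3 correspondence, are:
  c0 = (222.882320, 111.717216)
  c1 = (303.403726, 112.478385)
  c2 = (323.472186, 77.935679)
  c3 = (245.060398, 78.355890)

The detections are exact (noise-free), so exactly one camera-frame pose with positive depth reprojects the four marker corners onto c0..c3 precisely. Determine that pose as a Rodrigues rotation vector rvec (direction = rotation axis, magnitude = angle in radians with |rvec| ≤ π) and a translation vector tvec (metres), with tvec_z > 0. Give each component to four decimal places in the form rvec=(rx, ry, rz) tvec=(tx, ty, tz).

rvec=(-0.3778, 0.3023, 0.1853) tvec=(-0.0390, -0.3506, 0.9616)

Intrinsics K: fx=801.3, fy=400.1, cx=305.7, cy=240.7
Marker side s = 0.103 m; corners in marker frame (Z=0):
  M0 = (-0.0515, +0.0515, 0)
  M1 = (+0.0515, +0.0515, 0)
  M2 = (+0.0515, -0.0515, 0)
  M3 = (-0.0515, -0.0515, 0)
Detected image corners:
  c0 = (222.882320, 111.717216) px
  c1 = (303.403726, 112.478385) px
  c2 = (323.472186, 77.935679) px
  c3 = (245.060398, 78.355890) px
Planar DLT: solve 8×8 A·h = b for H (H[2,2]=1):
  H  [+679.35108 -300.25335 +273.20573]
  H  [-30.41575 +296.51765 +94.81688]
  H  [-0.33608 -0.34707 +1.00000]
B = K⁻¹H; ‖b₁‖=1.039949, ‖b₂‖=1.039949; λ = 2/(‖b₁‖+‖b₂‖) = 0.961585, sign → tz>0 ⇒ λ=+0.961585
r₁ = λ·B[:,0] = (+0.93853,+0.12132,-0.32317); r₂ = λ·B[:,1] = (-0.23299,+0.91342,-0.33374)
r₃ = r₁×r₂ = (+0.25470,+0.38852,+0.88554); SVD([r₁ r₂ r₃]) → R = UVᵀ:
  R  [+0.93853 -0.23299 +0.25470]
  R  [+0.12132 +0.91342 +0.38852]
  R  [-0.32317 -0.33374 +0.88554]
t = (-0.03899, -0.35061, +0.96159) m
tr R = 2.737490; θ = arccos((tr R − 1)/2) = 0.518134 rad = 29.687°
axis k = ((R−Rᵀ)₃₂, (R−Rᵀ)₁₃, (R−Rᵀ)₂₁) / (2 sinθ) = (-0.729177, +0.583398, +0.357698)
rvec = θ·k = (-0.377811, +0.302278, +0.185336)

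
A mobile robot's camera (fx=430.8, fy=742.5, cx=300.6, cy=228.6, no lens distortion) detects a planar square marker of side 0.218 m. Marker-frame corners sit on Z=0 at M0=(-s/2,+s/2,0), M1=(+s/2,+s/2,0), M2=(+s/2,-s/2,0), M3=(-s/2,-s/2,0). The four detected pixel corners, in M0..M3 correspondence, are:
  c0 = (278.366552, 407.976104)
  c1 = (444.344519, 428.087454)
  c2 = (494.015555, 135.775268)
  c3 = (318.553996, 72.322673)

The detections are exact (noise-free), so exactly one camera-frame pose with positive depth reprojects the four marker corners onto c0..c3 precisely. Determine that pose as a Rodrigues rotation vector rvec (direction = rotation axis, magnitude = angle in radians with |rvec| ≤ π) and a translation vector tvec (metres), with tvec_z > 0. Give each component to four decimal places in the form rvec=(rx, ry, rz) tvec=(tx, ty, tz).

Intrinsics K: fx=430.8, fy=742.5, cx=300.6, cy=228.6
Marker side s = 0.218 m; corners in marker frame (Z=0):
  M0 = (-0.1090, +0.1090, 0)
  M1 = (+0.1090, +0.1090, 0)
  M2 = (+0.1090, -0.1090, 0)
  M3 = (-0.1090, -0.1090, 0)
Detected image corners:
  c0 = (278.366552, 407.976104) px
  c1 = (444.344519, 428.087454) px
  c2 = (494.015555, 135.775268) px
  c3 = (318.553996, 72.322673) px
Planar DLT: solve 8×8 A·h = b for H (H[2,2]=1):
  H  [+1004.38871 -51.17833 +388.21031]
  H  [+338.39344 +1540.31020 +269.32690]
  H  [+0.57901 +0.40720 +1.00000]
B = K⁻¹H; ‖b₁‖=2.031563, ‖b₂‖=2.031563; λ = 2/(‖b₁‖+‖b₂‖) = 0.492232, sign → tz>0 ⇒ λ=+0.492232
r₁ = λ·B[:,0] = (+0.94874,+0.13659,+0.28501); r₂ = λ·B[:,1] = (-0.19834,+0.95942,+0.20044)
r₃ = r₁×r₂ = (-0.24607,-0.24669,+0.93733); SVD([r₁ r₂ r₃]) → R = UVᵀ:
  R  [+0.94874 -0.19834 -0.24607]
  R  [+0.13659 +0.95942 -0.24669]
  R  [+0.28501 +0.20044 +0.93733]
t = (+0.10010, +0.02700, +0.49223) m
tr R = 2.845499; θ = arccos((tr R − 1)/2) = 0.395642 rad = 22.669°
axis k = ((R−Rᵀ)₃₂, (R−Rᵀ)₁₃, (R−Rᵀ)₂₁) / (2 sinθ) = (+0.580082, -0.688988, +0.434512)
rvec = θ·k = (+0.229505, -0.272592, +0.171911)

rvec=(0.2295, -0.2726, 0.1719) tvec=(0.1001, 0.0270, 0.4922)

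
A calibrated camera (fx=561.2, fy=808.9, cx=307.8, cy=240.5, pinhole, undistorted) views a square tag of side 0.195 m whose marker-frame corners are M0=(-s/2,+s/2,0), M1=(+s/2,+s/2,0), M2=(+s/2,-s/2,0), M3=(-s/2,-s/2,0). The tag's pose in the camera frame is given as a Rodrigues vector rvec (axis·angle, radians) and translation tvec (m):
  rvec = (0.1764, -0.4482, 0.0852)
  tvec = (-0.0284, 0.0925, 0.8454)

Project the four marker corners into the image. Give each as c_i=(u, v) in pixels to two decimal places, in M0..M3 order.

c0=(220.12, 422.55) c1=(337.26, 412.86) c2=(353.36, 241.46) c3=(233.59, 232.94)

Intrinsics K: fx=561.2, fy=808.9, cx=307.8, cy=240.5
Marker side s = 0.195 m; corners in marker frame (Z=0):
  M0 = (-0.0975, +0.0975, 0)
  M1 = (+0.0975, +0.0975, 0)
  M2 = (+0.0975, -0.0975, 0)
  M3 = (-0.0975, -0.0975, 0)
rvec = (0.1764, -0.4482, 0.0852), |rvec| = θ = 0.48914 rad = 28.026°
Rodrigues: sinθ=0.46987, 1−cosθ=0.11726; R = I + sinθ·[k]× + (1−cosθ)·[k]×²:
    [+0.89799 -0.12059 -0.42317]
    [+0.04309 +0.98119 -0.18817]
    [+0.43791 +0.15073 +0.88629]
t = (-0.0284, 0.0925, 0.8454) m
M0: Pc = R·M0+t = (-0.12771, +0.18396, +0.81740); u = 561.2·(-0.12771)/0.81740 + 307.8 = 220.1175, v = 808.9·(+0.18396)/0.81740 + 240.5 = 422.5514
M1: Pc = R·M1+t = (+0.04740, +0.19237, +0.90279); u = 561.2·(+0.04740)/0.90279 + 307.8 = 337.2626, v = 808.9·(+0.19237)/0.90279 + 240.5 = 412.8611
M2: Pc = R·M2+t = (+0.07091, +0.00104, +0.87340); u = 561.2·(+0.07091)/0.87340 + 307.8 = 353.3640, v = 808.9·(+0.00104)/0.87340 + 240.5 = 241.4590
M3: Pc = R·M3+t = (-0.10420, -0.00737, +0.78801); u = 561.2·(-0.10420)/0.78801 + 307.8 = 233.5941, v = 808.9·(-0.00737)/0.78801 + 240.5 = 232.9369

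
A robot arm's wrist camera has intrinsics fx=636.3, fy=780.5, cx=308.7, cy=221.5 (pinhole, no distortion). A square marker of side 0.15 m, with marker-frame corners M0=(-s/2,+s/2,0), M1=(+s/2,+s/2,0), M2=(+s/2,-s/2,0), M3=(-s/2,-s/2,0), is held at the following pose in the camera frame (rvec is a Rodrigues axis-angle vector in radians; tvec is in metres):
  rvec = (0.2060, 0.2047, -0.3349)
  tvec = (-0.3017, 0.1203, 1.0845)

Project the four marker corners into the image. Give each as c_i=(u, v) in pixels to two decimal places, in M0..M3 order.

Intrinsics K: fx=636.3, fy=780.5, cx=308.7, cy=221.5
Marker side s = 0.15 m; corners in marker frame (Z=0):
  M0 = (-0.0750, +0.0750, 0)
  M1 = (+0.0750, +0.0750, 0)
  M2 = (+0.0750, -0.0750, 0)
  M3 = (-0.0750, -0.0750, 0)
rvec = (0.2060, 0.2047, -0.3349), |rvec| = θ = 0.44328 rad = 25.398°
Rodrigues: sinθ=0.42890, 1−cosθ=0.09665; R = I + sinθ·[k]× + (1−cosθ)·[k]×²:
    [+0.92422 +0.34478 +0.16413]
    [-0.30330 +0.92396 -0.23304]
    [-0.23200 +0.16560 +0.95852]
t = (-0.3017, 0.1203, 1.0845) m
M0: Pc = R·M0+t = (-0.34516, +0.21234, +1.11432); u = 636.3·(-0.34516)/1.11432 + 308.7 = 111.6074, v = 780.5·(+0.21234)/1.11432 + 221.5 = 370.2318
M1: Pc = R·M1+t = (-0.20652, +0.16685, +1.07952); u = 636.3·(-0.20652)/1.07952 + 308.7 = 186.9685, v = 780.5·(+0.16685)/1.07952 + 221.5 = 342.1333
M2: Pc = R·M2+t = (-0.25824, +0.02826, +1.05468); u = 636.3·(-0.25824)/1.05468 + 308.7 = 152.8999, v = 780.5·(+0.02826)/1.05468 + 221.5 = 242.4101
M3: Pc = R·M3+t = (-0.39688, +0.07375, +1.08948); u = 636.3·(-0.39688)/1.08948 + 308.7 = 76.9088, v = 780.5·(+0.07375)/1.08948 + 221.5 = 274.3345

c0=(111.61, 370.23) c1=(186.97, 342.13) c2=(152.90, 242.41) c3=(76.91, 274.33)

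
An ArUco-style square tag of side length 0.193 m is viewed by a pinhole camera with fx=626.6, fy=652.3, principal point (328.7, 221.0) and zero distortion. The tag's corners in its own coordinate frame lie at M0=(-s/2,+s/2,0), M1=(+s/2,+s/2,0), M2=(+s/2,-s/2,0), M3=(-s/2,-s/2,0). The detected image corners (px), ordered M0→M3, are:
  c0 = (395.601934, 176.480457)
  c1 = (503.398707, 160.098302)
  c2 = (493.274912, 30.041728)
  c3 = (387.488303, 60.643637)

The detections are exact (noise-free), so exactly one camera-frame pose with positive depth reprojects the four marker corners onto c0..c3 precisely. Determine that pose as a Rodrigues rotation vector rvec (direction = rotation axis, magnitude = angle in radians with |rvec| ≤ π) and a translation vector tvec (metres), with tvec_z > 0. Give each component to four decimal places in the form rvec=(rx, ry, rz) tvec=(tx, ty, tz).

Intrinsics K: fx=626.6, fy=652.3, cx=328.7, cy=221.0
Marker side s = 0.193 m; corners in marker frame (Z=0):
  M0 = (-0.0965, +0.0965, 0)
  M1 = (+0.0965, +0.0965, 0)
  M2 = (+0.0965, -0.0965, 0)
  M3 = (-0.0965, -0.0965, 0)
Detected image corners:
  c0 = (395.601934, 176.480457) px
  c1 = (503.398707, 160.098302) px
  c2 = (493.274912, 30.041728) px
  c3 = (387.488303, 60.643637) px
Planar DLT: solve 8×8 A·h = b for H (H[2,2]=1):
  H  [+282.78687 +26.64544 +441.78816]
  H  [-186.82450 +629.99571 +107.23457]
  H  [-0.60798 -0.04562 +1.00000]
B = K⁻¹H; ‖b₁‖=0.984566, ‖b₂‖=0.984566; λ = 2/(‖b₁‖+‖b₂‖) = 1.015676, sign → tz>0 ⇒ λ=+1.015676
r₁ = λ·B[:,0] = (+0.78231,-0.08169,-0.61751); r₂ = λ·B[:,1] = (+0.06749,+0.99664,-0.04633)
r₃ = r₁×r₂ = (+0.61922,-0.00543,+0.78520); SVD([r₁ r₂ r₃]) → R = UVᵀ:
  R  [+0.78231 +0.06749 +0.61922]
  R  [-0.08169 +0.99664 -0.00543]
  R  [-0.61751 -0.04633 +0.78520]
t = (+0.18331, -0.17714, +1.01568) m
tr R = 2.564150; θ = arccos((tr R − 1)/2) = 0.672807 rad = 38.549°
axis k = ((R−Rᵀ)₃₂, (R−Rᵀ)₁₃, (R−Rᵀ)₂₁) / (2 sinθ) = (-0.032813, +0.992269, -0.119692)
rvec = θ·k = (-0.022077, +0.667606, -0.080529)

rvec=(-0.0221, 0.6676, -0.0805) tvec=(0.1833, -0.1771, 1.0157)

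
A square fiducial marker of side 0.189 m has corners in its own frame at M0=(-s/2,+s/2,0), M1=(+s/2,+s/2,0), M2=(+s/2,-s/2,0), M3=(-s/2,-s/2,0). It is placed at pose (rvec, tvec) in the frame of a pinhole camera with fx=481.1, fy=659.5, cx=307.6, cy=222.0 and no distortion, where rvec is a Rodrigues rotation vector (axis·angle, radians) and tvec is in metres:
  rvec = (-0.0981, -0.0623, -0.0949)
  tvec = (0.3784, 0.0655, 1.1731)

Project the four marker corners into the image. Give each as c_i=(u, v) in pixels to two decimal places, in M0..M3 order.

Intrinsics K: fx=481.1, fy=659.5, cx=307.6, cy=222.0
Marker side s = 0.189 m; corners in marker frame (Z=0):
  M0 = (-0.0945, +0.0945, 0)
  M1 = (+0.0945, +0.0945, 0)
  M2 = (+0.0945, -0.0945, 0)
  M3 = (-0.0945, -0.0945, 0)
rvec = (-0.0981, -0.0623, -0.0949), |rvec| = θ = 0.15004 rad = 8.596°
Rodrigues: sinθ=0.14947, 1−cosθ=0.01123; R = I + sinθ·[k]× + (1−cosθ)·[k]×²:
    [+0.99357 +0.09759 -0.05742]
    [-0.09149 +0.99070 +0.10068]
    [+0.06671 -0.09478 +0.99326]
t = (0.3784, 0.0655, 1.1731) m
M0: Pc = R·M0+t = (+0.29373, +0.16777, +1.15784); u = 481.1·(+0.29373)/1.15784 + 307.6 = 429.6496, v = 659.5·(+0.16777)/1.15784 + 222.0 = 317.5597
M1: Pc = R·M1+t = (+0.48151, +0.15048, +1.17045); u = 481.1·(+0.48151)/1.17045 + 307.6 = 505.5216, v = 659.5·(+0.15048)/1.17045 + 222.0 = 306.7867
M2: Pc = R·M2+t = (+0.46307, -0.03677, +1.18836); u = 481.1·(+0.46307)/1.18836 + 307.6 = 495.0706, v = 659.5·(-0.03677)/1.18836 + 222.0 = 201.5952
M3: Pc = R·M3+t = (+0.27529, -0.01948, +1.17575); u = 481.1·(+0.27529)/1.17575 + 307.6 = 420.2425, v = 659.5·(-0.01948)/1.17575 + 222.0 = 211.0760

c0=(429.65, 317.56) c1=(505.52, 306.79) c2=(495.07, 201.60) c3=(420.24, 211.08)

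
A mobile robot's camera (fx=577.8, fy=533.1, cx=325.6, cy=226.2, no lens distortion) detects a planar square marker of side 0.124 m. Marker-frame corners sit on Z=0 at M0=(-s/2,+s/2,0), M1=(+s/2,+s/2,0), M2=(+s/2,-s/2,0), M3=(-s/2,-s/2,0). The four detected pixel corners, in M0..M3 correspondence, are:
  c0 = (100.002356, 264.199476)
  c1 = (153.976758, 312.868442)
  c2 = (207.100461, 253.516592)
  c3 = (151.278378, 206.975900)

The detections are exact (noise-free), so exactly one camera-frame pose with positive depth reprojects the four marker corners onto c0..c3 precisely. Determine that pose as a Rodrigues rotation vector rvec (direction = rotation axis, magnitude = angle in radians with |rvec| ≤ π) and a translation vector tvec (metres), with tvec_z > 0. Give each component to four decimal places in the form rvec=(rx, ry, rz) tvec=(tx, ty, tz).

Intrinsics K: fx=577.8, fy=533.1, cx=325.6, cy=226.2
Marker side s = 0.124 m; corners in marker frame (Z=0):
  M0 = (-0.0620, +0.0620, 0)
  M1 = (+0.0620, +0.0620, 0)
  M2 = (+0.0620, -0.0620, 0)
  M3 = (-0.0620, -0.0620, 0)
Detected image corners:
  c0 = (100.002356, 264.199476) px
  c1 = (153.976758, 312.868442) px
  c2 = (207.100461, 253.516592) px
  c3 = (151.278378, 206.975900) px
Planar DLT: solve 8×8 A·h = b for H (H[2,2]=1):
  H  [+398.25379 -421.57050 +152.60286]
  H  [+308.54824 +468.65707 +258.95265]
  H  [-0.29052 -0.00482 +1.00000]
B = K⁻¹H; ‖b₁‖=1.142300, ‖b₂‖=1.142300; λ = 2/(‖b₁‖+‖b₂‖) = 0.875427, sign → tz>0 ⇒ λ=+0.875427
r₁ = λ·B[:,0] = (+0.74672,+0.61460,-0.25433); r₂ = λ·B[:,1] = (-0.63634,+0.77139,-0.00422)
r₃ = r₁×r₂ = (+0.19360,+0.16499,+0.96711); SVD([r₁ r₂ r₃]) → R = UVᵀ:
  R  [+0.74672 -0.63634 +0.19360]
  R  [+0.61460 +0.77139 +0.16499]
  R  [-0.25433 -0.00422 +0.96711]
t = (-0.26211, +0.05378, +0.87543) m
tr R = 2.485217; θ = arccos((tr R − 1)/2) = 0.733839 rad = 42.046°
axis k = ((R−Rᵀ)₃₂, (R−Rᵀ)₁₃, (R−Rᵀ)₂₁) / (2 sinθ) = (-0.126332, +0.334413, +0.933921)
rvec = θ·k = (-0.092707, +0.245405, +0.685348)

rvec=(-0.0927, 0.2454, 0.6853) tvec=(-0.2621, 0.0538, 0.8754)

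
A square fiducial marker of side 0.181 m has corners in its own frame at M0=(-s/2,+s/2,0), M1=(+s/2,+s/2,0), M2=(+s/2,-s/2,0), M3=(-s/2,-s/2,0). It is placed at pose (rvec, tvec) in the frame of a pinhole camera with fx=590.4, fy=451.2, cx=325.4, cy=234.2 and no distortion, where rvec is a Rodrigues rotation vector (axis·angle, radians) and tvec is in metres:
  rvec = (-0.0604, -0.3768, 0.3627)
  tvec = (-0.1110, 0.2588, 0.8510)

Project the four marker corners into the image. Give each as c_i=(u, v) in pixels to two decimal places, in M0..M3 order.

Intrinsics K: fx=590.4, fy=451.2, cx=325.4, cy=234.2
Marker side s = 0.181 m; corners in marker frame (Z=0):
  M0 = (-0.0905, +0.0905, 0)
  M1 = (+0.0905, +0.0905, 0)
  M2 = (+0.0905, -0.0905, 0)
  M3 = (-0.0905, -0.0905, 0)
rvec = (-0.0604, -0.3768, 0.3627), |rvec| = θ = 0.52648 rad = 30.165°
Rodrigues: sinθ=0.50249, 1−cosθ=0.13542; R = I + sinθ·[k]× + (1−cosθ)·[k]×²:
    [+0.86637 -0.33506 -0.37034]
    [+0.35729 +0.93395 -0.00912]
    [+0.34893 -0.12442 +0.92885]
t = (-0.1110, 0.2588, 0.8510) m
M0: Pc = R·M0+t = (-0.21973, +0.31099, +0.80816); u = 590.4·(-0.21973)/0.80816 + 325.4 = 164.8780, v = 451.2·(+0.31099)/0.80816 + 234.2 = 407.8253
M1: Pc = R·M1+t = (-0.06292, +0.37566, +0.87132); u = 590.4·(-0.06292)/0.87132 + 325.4 = 282.7681, v = 451.2·(+0.37566)/0.87132 + 234.2 = 428.7289
M2: Pc = R·M2+t = (-0.00227, +0.20661, +0.89384); u = 590.4·(-0.00227)/0.89384 + 325.4 = 323.8997, v = 451.2·(+0.20661)/0.89384 + 234.2 = 338.4960
M3: Pc = R·M3+t = (-0.15908, +0.14194, +0.83068); u = 590.4·(-0.15908)/0.83068 + 325.4 = 212.3328, v = 451.2·(+0.14194)/0.83068 + 234.2 = 311.2988

c0=(164.88, 407.83) c1=(282.77, 428.73) c2=(323.90, 338.50) c3=(212.33, 311.30)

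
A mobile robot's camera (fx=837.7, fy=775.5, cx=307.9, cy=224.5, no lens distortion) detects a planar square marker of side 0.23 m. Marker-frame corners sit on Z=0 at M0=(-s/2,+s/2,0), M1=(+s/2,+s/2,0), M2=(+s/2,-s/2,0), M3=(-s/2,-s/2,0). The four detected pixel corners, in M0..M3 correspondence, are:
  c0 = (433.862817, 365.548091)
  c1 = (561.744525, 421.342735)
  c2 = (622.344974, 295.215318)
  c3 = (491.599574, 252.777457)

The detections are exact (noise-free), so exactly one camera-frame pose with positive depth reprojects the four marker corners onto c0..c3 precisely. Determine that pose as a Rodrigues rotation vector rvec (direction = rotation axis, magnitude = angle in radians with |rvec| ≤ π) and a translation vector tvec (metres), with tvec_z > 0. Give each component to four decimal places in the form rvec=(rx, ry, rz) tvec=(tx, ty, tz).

rvec=(-0.2885, 0.6002, 0.4095) tvec=(0.3488, 0.1866, 1.3492)

Intrinsics K: fx=837.7, fy=775.5, cx=307.9, cy=224.5
Marker side s = 0.23 m; corners in marker frame (Z=0):
  M0 = (-0.1150, +0.1150, 0)
  M1 = (+0.1150, +0.1150, 0)
  M2 = (+0.1150, -0.1150, 0)
  M3 = (-0.1150, -0.1150, 0)
Detected image corners:
  c0 = (433.862817, 365.548091) px
  c1 = (561.744525, 421.342735) px
  c2 = (622.344974, 295.215318) px
  c3 = (491.599574, 252.777457) px
Planar DLT: solve 8×8 A·h = b for H (H[2,2]=1):
  H  [+328.93477 -312.94139 +524.45896]
  H  [+65.51972 +482.42810 +331.74182]
  H  [-0.44251 -0.10619 +1.00000]
B = K⁻¹H; ‖b₁‖=0.741201, ‖b₂‖=0.741201; λ = 2/(‖b₁‖+‖b₂‖) = 1.349163, sign → tz>0 ⇒ λ=+1.349163
r₁ = λ·B[:,0] = (+0.74920,+0.28682,-0.59702); r₂ = λ·B[:,1] = (-0.45135,+0.88077,-0.14327)
r₃ = r₁×r₂ = (+0.48474,+0.37680,+0.78933); SVD([r₁ r₂ r₃]) → R = UVᵀ:
  R  [+0.74920 -0.45135 +0.48474]
  R  [+0.28682 +0.88077 +0.37680]
  R  [-0.59702 -0.14327 +0.78933]
t = (+0.34878, +0.18657, +1.34916) m
tr R = 2.419306; θ = arccos((tr R − 1)/2) = 0.781791 rad = 44.793°
axis k = ((R−Rᵀ)₃₂, (R−Rᵀ)₁₃, (R−Rᵀ)₂₁) / (2 sinθ) = (-0.369078, +0.767695, +0.523857)
rvec = θ·k = (-0.288542, +0.600176, +0.409547)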